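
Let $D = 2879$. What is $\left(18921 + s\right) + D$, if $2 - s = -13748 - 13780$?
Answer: $49330$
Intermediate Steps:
$s = 27530$ ($s = 2 - \left(-13748 - 13780\right) = 2 - -27528 = 2 + 27528 = 27530$)
$\left(18921 + s\right) + D = \left(18921 + 27530\right) + 2879 = 46451 + 2879 = 49330$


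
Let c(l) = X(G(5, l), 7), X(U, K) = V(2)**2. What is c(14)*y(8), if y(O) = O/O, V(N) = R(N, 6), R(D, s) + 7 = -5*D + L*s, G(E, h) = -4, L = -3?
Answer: 1225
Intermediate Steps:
R(D, s) = -7 - 5*D - 3*s (R(D, s) = -7 + (-5*D - 3*s) = -7 - 5*D - 3*s)
V(N) = -25 - 5*N (V(N) = -7 - 5*N - 3*6 = -7 - 5*N - 18 = -25 - 5*N)
X(U, K) = 1225 (X(U, K) = (-25 - 5*2)**2 = (-25 - 10)**2 = (-35)**2 = 1225)
y(O) = 1
c(l) = 1225
c(14)*y(8) = 1225*1 = 1225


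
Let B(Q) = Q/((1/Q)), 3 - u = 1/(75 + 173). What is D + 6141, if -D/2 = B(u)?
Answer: 188295983/30752 ≈ 6123.0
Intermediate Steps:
u = 743/248 (u = 3 - 1/(75 + 173) = 3 - 1/248 = 743/248 ≈ 2.9960)
B(Q) = Q² (B(Q) = Q/(1/Q) = Q*Q = Q²)
D = -552049/30752 (D = -2*(743/248)² = -2*552049/61504 = -552049/30752 ≈ -17.952)
D + 6141 = -552049/30752 + 6141 = 188295983/30752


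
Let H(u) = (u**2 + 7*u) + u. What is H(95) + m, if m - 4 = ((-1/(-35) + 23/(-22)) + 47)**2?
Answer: 7057553749/592900 ≈ 11903.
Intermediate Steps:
H(u) = u**2 + 8*u
m = 1256027249/592900 (m = 4 + ((-1/(-35) + 23/(-22)) + 47)**2 = 4 + ((-1*(-1/35) + 23*(-1/22)) + 47)**2 = 4 + ((1/35 - 23/22) + 47)**2 = 4 + (-783/770 + 47)**2 = 4 + (35407/770)**2 = 4 + 1253655649/592900 = 1256027249/592900 ≈ 2118.4)
H(95) + m = 95*(8 + 95) + 1256027249/592900 = 95*103 + 1256027249/592900 = 9785 + 1256027249/592900 = 7057553749/592900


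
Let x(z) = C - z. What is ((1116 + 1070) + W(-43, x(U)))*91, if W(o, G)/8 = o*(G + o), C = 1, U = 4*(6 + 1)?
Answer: 2390206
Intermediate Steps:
U = 28 (U = 4*7 = 28)
x(z) = 1 - z
W(o, G) = 8*o*(G + o) (W(o, G) = 8*(o*(G + o)) = 8*o*(G + o))
((1116 + 1070) + W(-43, x(U)))*91 = ((1116 + 1070) + 8*(-43)*((1 - 1*28) - 43))*91 = (2186 + 8*(-43)*((1 - 28) - 43))*91 = (2186 + 8*(-43)*(-27 - 43))*91 = (2186 + 8*(-43)*(-70))*91 = (2186 + 24080)*91 = 26266*91 = 2390206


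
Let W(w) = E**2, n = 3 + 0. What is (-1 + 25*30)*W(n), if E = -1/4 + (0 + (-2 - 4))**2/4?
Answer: 917525/16 ≈ 57345.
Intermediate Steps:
n = 3
E = 35/4 (E = -1*1/4 + (0 - 6)**2*(1/4) = -1/4 + (-6)**2*(1/4) = -1/4 + 36*(1/4) = -1/4 + 9 = 35/4 ≈ 8.7500)
W(w) = 1225/16 (W(w) = (35/4)**2 = 1225/16)
(-1 + 25*30)*W(n) = (-1 + 25*30)*(1225/16) = (-1 + 750)*(1225/16) = 749*(1225/16) = 917525/16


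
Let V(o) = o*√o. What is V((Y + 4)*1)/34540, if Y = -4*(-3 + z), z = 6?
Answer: -4*I*√2/8635 ≈ -0.00065511*I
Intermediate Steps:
Y = -12 (Y = -4*(-3 + 6) = -4*3 = -12)
V(o) = o^(3/2)
V((Y + 4)*1)/34540 = ((-12 + 4)*1)^(3/2)/34540 = (-8*1)^(3/2)*(1/34540) = (-8)^(3/2)*(1/34540) = -16*I*√2*(1/34540) = -4*I*√2/8635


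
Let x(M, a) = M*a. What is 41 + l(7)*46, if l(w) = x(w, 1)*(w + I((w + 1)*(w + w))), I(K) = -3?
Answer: 1329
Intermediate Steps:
l(w) = w*(-3 + w) (l(w) = (w*1)*(w - 3) = w*(-3 + w))
41 + l(7)*46 = 41 + (7*(-3 + 7))*46 = 41 + (7*4)*46 = 41 + 28*46 = 41 + 1288 = 1329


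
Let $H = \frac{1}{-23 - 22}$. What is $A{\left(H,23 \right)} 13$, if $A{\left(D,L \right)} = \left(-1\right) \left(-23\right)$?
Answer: $299$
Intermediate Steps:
$H = - \frac{1}{45}$ ($H = \frac{1}{-45} = - \frac{1}{45} \approx -0.022222$)
$A{\left(D,L \right)} = 23$
$A{\left(H,23 \right)} 13 = 23 \cdot 13 = 299$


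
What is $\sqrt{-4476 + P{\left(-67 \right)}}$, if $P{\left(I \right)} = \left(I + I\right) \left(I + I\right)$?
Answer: $2 \sqrt{3370} \approx 116.1$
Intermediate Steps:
$P{\left(I \right)} = 4 I^{2}$ ($P{\left(I \right)} = 2 I 2 I = 4 I^{2}$)
$\sqrt{-4476 + P{\left(-67 \right)}} = \sqrt{-4476 + 4 \left(-67\right)^{2}} = \sqrt{-4476 + 4 \cdot 4489} = \sqrt{-4476 + 17956} = \sqrt{13480} = 2 \sqrt{3370}$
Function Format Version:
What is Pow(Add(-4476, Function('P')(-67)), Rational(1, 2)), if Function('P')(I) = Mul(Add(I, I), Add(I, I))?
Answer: Mul(2, Pow(3370, Rational(1, 2))) ≈ 116.10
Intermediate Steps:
Function('P')(I) = Mul(4, Pow(I, 2)) (Function('P')(I) = Mul(Mul(2, I), Mul(2, I)) = Mul(4, Pow(I, 2)))
Pow(Add(-4476, Function('P')(-67)), Rational(1, 2)) = Pow(Add(-4476, Mul(4, Pow(-67, 2))), Rational(1, 2)) = Pow(Add(-4476, Mul(4, 4489)), Rational(1, 2)) = Pow(Add(-4476, 17956), Rational(1, 2)) = Pow(13480, Rational(1, 2)) = Mul(2, Pow(3370, Rational(1, 2)))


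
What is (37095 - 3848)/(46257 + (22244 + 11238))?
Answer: 33247/79739 ≈ 0.41695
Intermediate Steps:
(37095 - 3848)/(46257 + (22244 + 11238)) = 33247/(46257 + 33482) = 33247/79739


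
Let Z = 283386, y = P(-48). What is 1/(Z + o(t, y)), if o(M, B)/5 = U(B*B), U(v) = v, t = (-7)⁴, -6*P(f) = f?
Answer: 1/283706 ≈ 3.5248e-6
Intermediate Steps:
P(f) = -f/6
y = 8 (y = -⅙*(-48) = 8)
t = 2401
o(M, B) = 5*B² (o(M, B) = 5*(B*B) = 5*B²)
1/(Z + o(t, y)) = 1/(283386 + 5*8²) = 1/(283386 + 5*64) = 1/(283386 + 320) = 1/283706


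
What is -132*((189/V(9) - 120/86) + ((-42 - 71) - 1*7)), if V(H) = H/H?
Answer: -383724/43 ≈ -8923.8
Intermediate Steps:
V(H) = 1
-132*((189/V(9) - 120/86) + ((-42 - 71) - 1*7)) = -132*((189/1 - 120/86) + ((-42 - 71) - 1*7)) = -132*((189*1 - 120*1/86) + (-113 - 7)) = -132*((189 - 60/43) - 120) = -132*(8067/43 - 120) = -132*2907/43 = -383724/43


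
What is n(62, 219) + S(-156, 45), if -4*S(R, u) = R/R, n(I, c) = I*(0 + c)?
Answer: 54311/4 ≈ 13578.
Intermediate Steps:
n(I, c) = I*c
S(R, u) = -1/4 (S(R, u) = -R/(4*R) = -1/4*1 = -1/4)
n(62, 219) + S(-156, 45) = 62*219 - 1/4 = 13578 - 1/4 = 54311/4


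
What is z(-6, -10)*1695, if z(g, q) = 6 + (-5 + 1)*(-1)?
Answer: 16950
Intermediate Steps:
z(g, q) = 10 (z(g, q) = 6 - 4*(-1) = 6 + 4 = 10)
z(-6, -10)*1695 = 10*1695 = 16950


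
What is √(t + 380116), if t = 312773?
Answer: √692889 ≈ 832.40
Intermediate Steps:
√(t + 380116) = √(312773 + 380116) = √692889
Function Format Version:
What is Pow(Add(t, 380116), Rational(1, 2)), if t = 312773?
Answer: Pow(692889, Rational(1, 2)) ≈ 832.40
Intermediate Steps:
Pow(Add(t, 380116), Rational(1, 2)) = Pow(Add(312773, 380116), Rational(1, 2)) = Pow(692889, Rational(1, 2))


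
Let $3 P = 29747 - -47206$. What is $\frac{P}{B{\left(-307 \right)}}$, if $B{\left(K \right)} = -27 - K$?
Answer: $\frac{25651}{280} \approx 91.611$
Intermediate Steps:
$P = 25651$ ($P = \frac{29747 - -47206}{3} = \frac{29747 + 47206}{3} = \frac{1}{3} \cdot 76953 = 25651$)
$\frac{P}{B{\left(-307 \right)}} = \frac{25651}{-27 - -307} = \frac{25651}{-27 + 307} = \frac{25651}{280}$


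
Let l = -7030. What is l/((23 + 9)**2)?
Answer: -3515/512 ≈ -6.8652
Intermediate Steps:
l/((23 + 9)**2) = -7030/(23 + 9)**2 = -7030/(32**2) = -7030/1024 = -7030*1/1024 = -3515/512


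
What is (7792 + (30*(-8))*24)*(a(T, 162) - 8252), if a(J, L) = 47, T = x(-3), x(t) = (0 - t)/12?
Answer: -16672560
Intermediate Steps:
x(t) = -t/12 (x(t) = -t*(1/12) = -t/12)
T = 1/4 (T = -1/12*(-3) = 1/4 ≈ 0.25000)
(7792 + (30*(-8))*24)*(a(T, 162) - 8252) = (7792 + (30*(-8))*24)*(47 - 8252) = (7792 - 240*24)*(-8205) = (7792 - 5760)*(-8205) = 2032*(-8205) = -16672560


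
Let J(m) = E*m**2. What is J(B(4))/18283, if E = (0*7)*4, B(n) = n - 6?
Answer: 0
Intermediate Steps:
B(n) = -6 + n
E = 0 (E = 0*4 = 0)
J(m) = 0 (J(m) = 0*m**2 = 0)
J(B(4))/18283 = 0/18283 = 0*(1/18283) = 0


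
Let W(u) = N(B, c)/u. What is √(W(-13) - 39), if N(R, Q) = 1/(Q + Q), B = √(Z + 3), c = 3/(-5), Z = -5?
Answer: I*√236886/78 ≈ 6.2399*I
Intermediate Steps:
c = -⅗ (c = 3*(-⅕) = -⅗ ≈ -0.60000)
B = I*√2 (B = √(-5 + 3) = √(-2) = I*√2 ≈ 1.4142*I)
N(R, Q) = 1/(2*Q)
W(u) = -5/(6*u) (W(u) = (1/(2*(-⅗)))/u = ((½)*(-5/3))/u = -5/(6*u))
√(W(-13) - 39) = √(-⅚/(-13) - 39) = √(-⅚*(-1/13) - 39) = √(5/78 - 39) = √(-3037/78) = I*√236886/78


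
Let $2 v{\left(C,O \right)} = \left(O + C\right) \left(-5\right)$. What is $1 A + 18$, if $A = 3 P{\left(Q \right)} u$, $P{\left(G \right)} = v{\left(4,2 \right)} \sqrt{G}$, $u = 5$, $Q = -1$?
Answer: $18 - 225 i \approx 18.0 - 225.0 i$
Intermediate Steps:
$v{\left(C,O \right)} = - \frac{5 C}{2} - \frac{5 O}{2}$ ($v{\left(C,O \right)} = \frac{\left(O + C\right) \left(-5\right)}{2} = \frac{\left(C + O\right) \left(-5\right)}{2} = \frac{- 5 C - 5 O}{2} = - \frac{5 C}{2} - \frac{5 O}{2}$)
$P{\left(G \right)} = - 15 \sqrt{G}$ ($P{\left(G \right)} = \left(\left(- \frac{5}{2}\right) 4 - 5\right) \sqrt{G} = \left(-10 - 5\right) \sqrt{G} = - 15 \sqrt{G}$)
$A = - 225 i$ ($A = 3 \left(- 15 \sqrt{-1}\right) 5 = 3 \left(- 15 i\right) 5 = - 45 i 5 = - 225 i \approx - 225.0 i$)
$1 A + 18 = 1 \left(- 225 i\right) + 18 = - 225 i + 18 = 18 - 225 i$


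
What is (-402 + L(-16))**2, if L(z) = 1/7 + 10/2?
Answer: 7717284/49 ≈ 1.5750e+5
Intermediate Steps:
L(z) = 36/7 (L(z) = 1*(1/7) + 10*(1/2) = 1/7 + 5 = 36/7)
(-402 + L(-16))**2 = (-402 + 36/7)**2 = (-2778/7)**2 = 7717284/49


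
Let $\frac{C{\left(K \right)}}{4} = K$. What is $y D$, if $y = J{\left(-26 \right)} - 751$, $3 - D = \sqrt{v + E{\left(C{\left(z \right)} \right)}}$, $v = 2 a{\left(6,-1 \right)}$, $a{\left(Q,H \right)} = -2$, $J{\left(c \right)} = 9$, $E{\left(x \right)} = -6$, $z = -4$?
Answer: $-2226 + 742 i \sqrt{10} \approx -2226.0 + 2346.4 i$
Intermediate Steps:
$C{\left(K \right)} = 4 K$
$v = -4$ ($v = 2 \left(-2\right) = -4$)
$D = 3 - i \sqrt{10}$ ($D = 3 - \sqrt{-4 - 6} = 3 - \sqrt{-10} = 3 - i \sqrt{10} \approx 3.0 - 3.1623 i$)
$y = -742$ ($y = 9 - 751 = -742$)
$y D = - 742 \left(3 - i \sqrt{10}\right) = -2226 + 742 i \sqrt{10}$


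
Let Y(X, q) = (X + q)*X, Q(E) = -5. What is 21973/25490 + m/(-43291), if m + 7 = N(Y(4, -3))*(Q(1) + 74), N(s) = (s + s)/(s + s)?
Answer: 949652763/1103487590 ≈ 0.86059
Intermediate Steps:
Y(X, q) = X*(X + q)
N(s) = 1 (N(s) = (2*s)/((2*s)) = (2*s)*(1/(2*s)) = 1)
m = 62 (m = -7 + 1*(-5 + 74) = -7 + 1*69 = -7 + 69 = 62)
21973/25490 + m/(-43291) = 21973/25490 + 62/(-43291) = 21973*(1/25490) + 62*(-1/43291) = 21973/25490 - 62/43291 = 949652763/1103487590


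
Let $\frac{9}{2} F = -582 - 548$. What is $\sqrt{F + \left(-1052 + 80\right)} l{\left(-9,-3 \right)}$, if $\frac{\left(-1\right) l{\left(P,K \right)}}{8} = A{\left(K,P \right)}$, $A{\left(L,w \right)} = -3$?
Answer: $128 i \sqrt{43} \approx 839.35 i$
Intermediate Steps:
$l{\left(P,K \right)} = 24$ ($l{\left(P,K \right)} = \left(-8\right) \left(-3\right) = 24$)
$F = - \frac{2260}{9}$ ($F = \frac{2 \left(-582 - 548\right)}{9} = \frac{2}{9} \left(-1130\right) = - \frac{2260}{9} \approx -251.11$)
$\sqrt{F + \left(-1052 + 80\right)} l{\left(-9,-3 \right)} = \sqrt{- \frac{2260}{9} + \left(-1052 + 80\right)} 24 = \sqrt{- \frac{2260}{9} - 972} \cdot 24 = \sqrt{- \frac{11008}{9}} \cdot 24 = \frac{16 i \sqrt{43}}{3} \cdot 24 = 128 i \sqrt{43}$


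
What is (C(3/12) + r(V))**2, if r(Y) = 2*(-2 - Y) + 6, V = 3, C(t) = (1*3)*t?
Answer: 169/16 ≈ 10.563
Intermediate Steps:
C(t) = 3*t
r(Y) = 2 - 2*Y (r(Y) = (-4 - 2*Y) + 6 = 2 - 2*Y)
(C(3/12) + r(V))**2 = (3*(3/12) + (2 - 2*3))**2 = (3*(3*(1/12)) + (2 - 6))**2 = (3*(1/4) - 4)**2 = (3/4 - 4)**2 = (-13/4)**2 = 169/16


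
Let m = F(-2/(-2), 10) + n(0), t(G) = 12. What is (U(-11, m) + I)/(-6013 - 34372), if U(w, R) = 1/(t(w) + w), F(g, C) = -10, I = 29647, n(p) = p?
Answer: -29648/40385 ≈ -0.73413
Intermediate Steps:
m = -10 (m = -10 + 0 = -10)
U(w, R) = 1/(12 + w)
(U(-11, m) + I)/(-6013 - 34372) = (1/(12 - 11) + 29647)/(-6013 - 34372) = (1/1 + 29647)/(-40385) = (1 + 29647)*(-1/40385) = 29648*(-1/40385) = -29648/40385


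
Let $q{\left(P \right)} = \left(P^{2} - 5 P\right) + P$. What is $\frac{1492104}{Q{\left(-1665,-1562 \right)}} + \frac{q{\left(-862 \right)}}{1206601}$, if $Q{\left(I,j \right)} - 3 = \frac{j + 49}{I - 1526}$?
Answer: $\frac{2872501139608288}{6688189343} \approx 4.2949 \cdot 10^{5}$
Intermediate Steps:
$q{\left(P \right)} = P^{2} - 4 P$
$Q{\left(I,j \right)} = 3 + \frac{49 + j}{-1526 + I}$ ($Q{\left(I,j \right)} = 3 + \frac{j + 49}{I - 1526} = 3 + \frac{49 + j}{-1526 + I}$)
$\frac{1492104}{Q{\left(-1665,-1562 \right)}} + \frac{q{\left(-862 \right)}}{1206601} = \frac{1492104}{\frac{1}{-1526 - 1665} \left(-4529 - 1562 + 3 \left(-1665\right)\right)} + \frac{\left(-862\right) \left(-4 - 862\right)}{1206601} = \frac{1492104}{\frac{1}{-3191} \left(-4529 - 1562 - 4995\right)} + \left(-862\right) \left(-866\right) \frac{1}{1206601} = \frac{1492104}{\left(- \frac{1}{3191}\right) \left(-11086\right)} + 746492 \cdot \frac{1}{1206601} = \frac{1492104}{\frac{11086}{3191}} + \frac{746492}{1206601} = 1492104 \cdot \frac{3191}{11086} + \frac{746492}{1206601} = \frac{2380651932}{5543} + \frac{746492}{1206601} = \frac{2872501139608288}{6688189343}$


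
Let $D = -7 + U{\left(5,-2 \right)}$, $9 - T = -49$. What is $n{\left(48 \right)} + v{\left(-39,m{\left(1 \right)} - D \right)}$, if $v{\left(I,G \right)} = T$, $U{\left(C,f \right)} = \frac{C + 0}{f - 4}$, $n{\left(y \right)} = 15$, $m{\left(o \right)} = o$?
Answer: $73$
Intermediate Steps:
$U{\left(C,f \right)} = \frac{C}{-4 + f}$
$T = 58$ ($T = 9 - -49 = 9 + 49 = 58$)
$D = - \frac{47}{6}$ ($D = -7 + \frac{5}{-4 - 2} = -7 + \frac{5}{-6} = -7 + 5 \left(- \frac{1}{6}\right) = -7 - \frac{5}{6} = - \frac{47}{6} \approx -7.8333$)
$v{\left(I,G \right)} = 58$
$n{\left(48 \right)} + v{\left(-39,m{\left(1 \right)} - D \right)} = 15 + 58 = 73$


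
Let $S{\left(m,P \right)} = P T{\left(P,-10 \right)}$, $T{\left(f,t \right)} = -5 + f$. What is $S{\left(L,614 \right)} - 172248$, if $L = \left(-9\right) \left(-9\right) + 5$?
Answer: $201678$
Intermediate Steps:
$L = 86$ ($L = 81 + 5 = 86$)
$S{\left(m,P \right)} = P \left(-5 + P\right)$
$S{\left(L,614 \right)} - 172248 = 614 \left(-5 + 614\right) - 172248 = 614 \cdot 609 - 172248 = 373926 - 172248 = 201678$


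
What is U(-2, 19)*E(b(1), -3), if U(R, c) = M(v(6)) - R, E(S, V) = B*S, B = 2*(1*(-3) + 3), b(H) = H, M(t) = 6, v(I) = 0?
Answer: 0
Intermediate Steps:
B = 0 (B = 2*(-3 + 3) = 2*0 = 0)
E(S, V) = 0 (E(S, V) = 0*S = 0)
U(R, c) = 6 - R
U(-2, 19)*E(b(1), -3) = (6 - 1*(-2))*0 = (6 + 2)*0 = 8*0 = 0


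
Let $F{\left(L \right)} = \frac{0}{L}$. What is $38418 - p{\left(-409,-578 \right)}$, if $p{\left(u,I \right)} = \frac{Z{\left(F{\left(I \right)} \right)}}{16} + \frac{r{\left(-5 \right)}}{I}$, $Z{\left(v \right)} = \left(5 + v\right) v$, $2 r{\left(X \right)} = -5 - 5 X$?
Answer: $\frac{11102807}{289} \approx 38418.0$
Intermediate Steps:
$F{\left(L \right)} = 0$
$r{\left(X \right)} = - \frac{5}{2} - \frac{5 X}{2}$ ($r{\left(X \right)} = \frac{-5 - 5 X}{2} = - \frac{5}{2} - \frac{5 X}{2}$)
$Z{\left(v \right)} = v \left(5 + v\right)$
$p{\left(u,I \right)} = \frac{10}{I}$ ($p{\left(u,I \right)} = \frac{0 \left(5 + 0\right)}{16} + \frac{- \frac{5}{2} - - \frac{25}{2}}{I} = 0 \cdot 5 \cdot \frac{1}{16} + \frac{- \frac{5}{2} + \frac{25}{2}}{I} = 0 \cdot \frac{1}{16} + \frac{10}{I} = 0 + \frac{10}{I} = \frac{10}{I}$)
$38418 - p{\left(-409,-578 \right)} = 38418 - \frac{10}{-578} = 38418 - 10 \left(- \frac{1}{578}\right) = 38418 - - \frac{5}{289} = 38418 + \frac{5}{289} = \frac{11102807}{289}$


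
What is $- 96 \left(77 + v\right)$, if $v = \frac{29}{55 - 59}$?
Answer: $-6696$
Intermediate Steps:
$v = - \frac{29}{4}$ ($v = \frac{29}{-4} = 29 \left(- \frac{1}{4}\right) = - \frac{29}{4} \approx -7.25$)
$- 96 \left(77 + v\right) = - 96 \left(77 - \frac{29}{4}\right) = \left(-96\right) \frac{279}{4} = -6696$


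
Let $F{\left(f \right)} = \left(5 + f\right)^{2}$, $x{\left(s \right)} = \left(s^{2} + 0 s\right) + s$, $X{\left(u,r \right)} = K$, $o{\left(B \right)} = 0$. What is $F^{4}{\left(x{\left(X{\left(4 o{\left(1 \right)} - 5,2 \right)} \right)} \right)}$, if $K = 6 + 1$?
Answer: $191707312997281$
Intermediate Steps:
$K = 7$
$X{\left(u,r \right)} = 7$
$x{\left(s \right)} = s + s^{2}$ ($x{\left(s \right)} = \left(s^{2} + 0\right) + s = s^{2} + s = s + s^{2}$)
$F^{4}{\left(x{\left(X{\left(4 o{\left(1 \right)} - 5,2 \right)} \right)} \right)} = \left(\left(5 + 7 \left(1 + 7\right)\right)^{2}\right)^{4} = \left(\left(5 + 7 \cdot 8\right)^{2}\right)^{4} = \left(\left(5 + 56\right)^{2}\right)^{4} = \left(61^{2}\right)^{4} = 3721^{4} = 191707312997281$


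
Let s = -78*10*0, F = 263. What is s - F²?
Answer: -69169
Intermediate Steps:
s = 0 (s = -780*0 = 0)
s - F² = 0 - 1*263² = 0 - 1*69169 = 0 - 69169 = -69169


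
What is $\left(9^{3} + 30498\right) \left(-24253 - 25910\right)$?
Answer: $-1566440001$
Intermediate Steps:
$\left(9^{3} + 30498\right) \left(-24253 - 25910\right) = \left(729 + 30498\right) \left(-50163\right) = 31227 \left(-50163\right) = -1566440001$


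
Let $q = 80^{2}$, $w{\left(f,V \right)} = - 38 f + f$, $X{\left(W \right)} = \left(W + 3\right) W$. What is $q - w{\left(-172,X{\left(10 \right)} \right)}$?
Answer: $36$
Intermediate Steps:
$X{\left(W \right)} = W \left(3 + W\right)$ ($X{\left(W \right)} = \left(3 + W\right) W = W \left(3 + W\right)$)
$w{\left(f,V \right)} = - 37 f$
$q = 6400$
$q - w{\left(-172,X{\left(10 \right)} \right)} = 6400 - \left(-37\right) \left(-172\right) = 6400 - 6364 = 36$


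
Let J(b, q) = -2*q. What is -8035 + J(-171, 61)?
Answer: -8157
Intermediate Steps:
-8035 + J(-171, 61) = -8035 - 2*61 = -8035 - 122 = -8157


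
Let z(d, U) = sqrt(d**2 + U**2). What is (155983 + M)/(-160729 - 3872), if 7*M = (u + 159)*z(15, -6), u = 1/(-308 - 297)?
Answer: -155983/164601 - 13742*sqrt(29)/33194535 ≈ -0.94987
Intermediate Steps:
z(d, U) = sqrt(U**2 + d**2)
u = -1/605 (u = 1/(-605) = -1/605 ≈ -0.0016529)
M = 41226*sqrt(29)/605 (M = ((-1/605 + 159)*sqrt((-6)**2 + 15**2))/7 = (96194*sqrt(36 + 225)/605)/7 = (96194*sqrt(261)/605)/7 = (96194*(3*sqrt(29))/605)/7 = (288582*sqrt(29)/605)/7 = 41226*sqrt(29)/605 ≈ 366.96)
(155983 + M)/(-160729 - 3872) = (155983 + 41226*sqrt(29)/605)/(-160729 - 3872) = (155983 + 41226*sqrt(29)/605)/(-164601) = (155983 + 41226*sqrt(29)/605)*(-1/164601) = -155983/164601 - 13742*sqrt(29)/33194535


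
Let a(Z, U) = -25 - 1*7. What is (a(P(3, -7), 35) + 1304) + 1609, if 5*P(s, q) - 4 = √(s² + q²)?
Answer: 2881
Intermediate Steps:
P(s, q) = ⅘ + √(q² + s²)/5 (P(s, q) = ⅘ + √(s² + q²)/5 = ⅘ + √(q² + s²)/5)
a(Z, U) = -32 (a(Z, U) = -25 - 7 = -32)
(a(P(3, -7), 35) + 1304) + 1609 = (-32 + 1304) + 1609 = 1272 + 1609 = 2881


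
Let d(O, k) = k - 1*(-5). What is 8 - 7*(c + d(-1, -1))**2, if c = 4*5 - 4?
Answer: -2792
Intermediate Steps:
c = 16 (c = 20 - 4 = 16)
d(O, k) = 5 + k (d(O, k) = k + 5 = 5 + k)
8 - 7*(c + d(-1, -1))**2 = 8 - 7*(16 + (5 - 1))**2 = 8 - 7*(16 + 4)**2 = 8 - 7*20**2 = 8 - 7*400 = 8 - 2800 = -2792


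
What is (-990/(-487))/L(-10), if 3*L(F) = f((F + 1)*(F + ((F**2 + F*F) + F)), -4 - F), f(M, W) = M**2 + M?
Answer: 11/4730718 ≈ 2.3252e-6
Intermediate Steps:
f(M, W) = M + M**2
L(F) = (1 + F)*(1 + (1 + F)*(2*F + 2*F**2))*(2*F + 2*F**2)/3 (L(F) = (((F + 1)*(F + ((F**2 + F*F) + F)))*(1 + (F + 1)*(F + ((F**2 + F*F) + F))))/3 = (((1 + F)*(F + ((F**2 + F**2) + F)))*(1 + (1 + F)*(F + ((F**2 + F**2) + F))))/3 = (((1 + F)*(F + (2*F**2 + F)))*(1 + (1 + F)*(F + (2*F**2 + F))))/3 = (((1 + F)*(F + (F + 2*F**2)))*(1 + (1 + F)*(F + (F + 2*F**2))))/3 = (((1 + F)*(2*F + 2*F**2))*(1 + (1 + F)*(2*F + 2*F**2)))/3 = ((1 + F)*(1 + (1 + F)*(2*F + 2*F**2))*(2*F + 2*F**2))/3 = (1 + F)*(1 + (1 + F)*(2*F + 2*F**2))*(2*F + 2*F**2)/3)
(-990/(-487))/L(-10) = (-990/(-487))/(((2/3)*(-10)*(1 + 2*(-10)*(1 + (-10)**2 + 2*(-10)))*(1 + (-10)**2 + 2*(-10)))) = (-990*(-1/487))/(((2/3)*(-10)*(1 + 2*(-10)*(1 + 100 - 20))*(1 + 100 - 20))) = 990/(487*(((2/3)*(-10)*(1 + 2*(-10)*81)*81))) = 990/(487*(((2/3)*(-10)*(1 - 1620)*81))) = 990/(487*(((2/3)*(-10)*(-1619)*81))) = (990/487)/874260 = (990/487)*(1/874260) = 11/4730718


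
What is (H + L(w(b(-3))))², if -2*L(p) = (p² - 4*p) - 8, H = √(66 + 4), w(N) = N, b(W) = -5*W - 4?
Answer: 5041/4 - 69*√70 ≈ 682.96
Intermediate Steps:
b(W) = -4 - 5*W
H = √70 ≈ 8.3666
L(p) = 4 + 2*p - p²/2 (L(p) = -((p² - 4*p) - 8)/2 = -(-8 + p² - 4*p)/2 = 4 + 2*p - p²/2)
(H + L(w(b(-3))))² = (√70 + (4 + 2*(-4 - 5*(-3)) - (-4 - 5*(-3))²/2))² = (√70 + (4 + 2*(-4 + 15) - (-4 + 15)²/2))² = (√70 + (4 + 2*11 - ½*11²))² = (√70 + (4 + 22 - ½*121))² = (√70 + (4 + 22 - 121/2))² = (√70 - 69/2)² = (-69/2 + √70)²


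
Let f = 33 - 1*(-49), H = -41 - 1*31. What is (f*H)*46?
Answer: -271584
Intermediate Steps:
H = -72 (H = -41 - 31 = -72)
f = 82 (f = 33 + 49 = 82)
(f*H)*46 = (82*(-72))*46 = -5904*46 = -271584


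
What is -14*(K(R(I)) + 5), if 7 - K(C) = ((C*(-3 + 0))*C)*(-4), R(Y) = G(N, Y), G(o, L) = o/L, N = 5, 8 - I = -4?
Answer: -833/6 ≈ -138.83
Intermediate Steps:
I = 12 (I = 8 - 1*(-4) = 8 + 4 = 12)
R(Y) = 5/Y
K(C) = 7 - 12*C**2 (K(C) = 7 - (C*(-3 + 0))*C*(-4) = 7 - (C*(-3))*C*(-4) = 7 - (-3*C)*C*(-4) = 7 - (-3*C**2)*(-4) = 7 - 12*C**2)
-14*(K(R(I)) + 5) = -14*((7 - 12*(5/12)**2) + 5) = -14*((7 - 12*25/144) + 5) = -14*((7 - 25/12) + 5) = -14*(59/12 + 5) = -14*119/12 = -833/6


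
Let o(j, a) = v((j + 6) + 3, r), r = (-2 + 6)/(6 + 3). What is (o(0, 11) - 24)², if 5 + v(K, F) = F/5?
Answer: 1692601/2025 ≈ 835.85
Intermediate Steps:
r = 4/9 ≈ 0.44444
v(K, F) = -5 + F/5
o(j, a) = -221/45 (o(j, a) = -5 + (⅕)*(4/9) = -5 + 4/45 = -221/45)
(o(0, 11) - 24)² = (-221/45 - 24)² = (-1301/45)² = 1692601/2025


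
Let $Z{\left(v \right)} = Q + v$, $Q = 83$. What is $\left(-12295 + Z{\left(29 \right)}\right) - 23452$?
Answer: $-35635$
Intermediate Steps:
$Z{\left(v \right)} = 83 + v$
$\left(-12295 + Z{\left(29 \right)}\right) - 23452 = \left(-12295 + \left(83 + 29\right)\right) - 23452 = \left(-12295 + 112\right) - 23452 = -12183 - 23452 = -35635$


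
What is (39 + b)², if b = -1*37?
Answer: 4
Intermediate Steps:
b = -37
(39 + b)² = (39 - 37)² = 2² = 4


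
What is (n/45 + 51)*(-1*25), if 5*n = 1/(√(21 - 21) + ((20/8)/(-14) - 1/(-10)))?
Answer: -126085/99 ≈ -1273.6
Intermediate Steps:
n = -28/11 (n = 1/(5*(√(21 - 21) + ((20/8)/(-14) - 1/(-10)))) = 1/(5*(√0 + ((20*(⅛))*(-1/14) - 1*(-⅒)))) = 1/(5*(0 + ((5/2)*(-1/14) + ⅒))) = 1/(5*(0 + (-5/28 + ⅒))) = 1/(5*(0 - 11/140)) = 1/(5*(-11/140)) = (⅕)*(-140/11) = -28/11 ≈ -2.5455)
(n/45 + 51)*(-1*25) = (-28/11/45 + 51)*(-1*25) = (-28/11*1/45 + 51)*(-25) = (-28/495 + 51)*(-25) = (25217/495)*(-25) = -126085/99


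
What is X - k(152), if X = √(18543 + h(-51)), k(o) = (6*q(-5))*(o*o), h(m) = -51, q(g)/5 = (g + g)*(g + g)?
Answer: -69312000 + 2*√4623 ≈ -6.9312e+7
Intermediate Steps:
q(g) = 20*g² (q(g) = 5*((g + g)*(g + g)) = 5*((2*g)*(2*g)) = 5*(4*g²) = 20*g²)
k(o) = 3000*o² (k(o) = (6*(20*(-5)²))*(o*o) = (6*(20*25))*o² = (6*500)*o² = 3000*o²)
X = 2*√4623 (X = √(18543 - 51) = √18492 = 2*√4623 ≈ 135.99)
X - k(152) = 2*√4623 - 3000*152² = 2*√4623 - 3000*23104 = 2*√4623 - 1*69312000 = 2*√4623 - 69312000 = -69312000 + 2*√4623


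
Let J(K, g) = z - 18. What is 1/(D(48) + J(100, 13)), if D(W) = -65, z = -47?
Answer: -1/130 ≈ -0.0076923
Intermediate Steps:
J(K, g) = -65 (J(K, g) = -47 - 18 = -65)
1/(D(48) + J(100, 13)) = 1/(-65 - 65) = 1/(-130) = -1/130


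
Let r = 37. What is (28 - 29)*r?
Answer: -37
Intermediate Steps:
(28 - 29)*r = (28 - 29)*37 = -1*37 = -37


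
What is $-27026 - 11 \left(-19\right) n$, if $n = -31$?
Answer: $-33505$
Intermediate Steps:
$-27026 - 11 \left(-19\right) n = -27026 - 11 \left(-19\right) \left(-31\right) = -27026 - \left(-209\right) \left(-31\right) = -27026 - 6479 = -33505$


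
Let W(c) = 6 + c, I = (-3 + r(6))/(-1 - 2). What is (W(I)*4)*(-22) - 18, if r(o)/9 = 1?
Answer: -370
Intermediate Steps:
r(o) = 9 (r(o) = 9*1 = 9)
I = -2 (I = (-3 + 9)/(-1 - 2) = 6/(-3) = 6*(-1/3) = -2)
(W(I)*4)*(-22) - 18 = ((6 - 2)*4)*(-22) - 18 = (4*4)*(-22) - 18 = 16*(-22) - 18 = -352 - 18 = -370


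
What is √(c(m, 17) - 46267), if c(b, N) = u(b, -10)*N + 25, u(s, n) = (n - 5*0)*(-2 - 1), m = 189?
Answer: 2*I*√11433 ≈ 213.85*I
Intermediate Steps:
u(s, n) = -3*n (u(s, n) = (n + 0)*(-3) = n*(-3) = -3*n)
c(b, N) = 25 + 30*N (c(b, N) = (-3*(-10))*N + 25 = 30*N + 25 = 25 + 30*N)
√(c(m, 17) - 46267) = √((25 + 30*17) - 46267) = √((25 + 510) - 46267) = √(535 - 46267) = √(-45732) = 2*I*√11433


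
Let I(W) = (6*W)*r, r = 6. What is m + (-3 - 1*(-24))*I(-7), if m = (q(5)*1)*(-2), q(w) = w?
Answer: -5302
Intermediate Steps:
I(W) = 36*W (I(W) = (6*W)*6 = 36*W)
m = -10 (m = (5*1)*(-2) = 5*(-2) = -10)
m + (-3 - 1*(-24))*I(-7) = -10 + (-3 - 1*(-24))*(36*(-7)) = -10 + (-3 + 24)*(-252) = -10 + 21*(-252) = -10 - 5292 = -5302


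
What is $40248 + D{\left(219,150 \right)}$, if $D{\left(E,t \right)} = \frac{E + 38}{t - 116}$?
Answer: $\frac{1368689}{34} \approx 40256.0$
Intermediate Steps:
$D{\left(E,t \right)} = \frac{38 + E}{-116 + t}$
$40248 + D{\left(219,150 \right)} = 40248 + \frac{38 + 219}{-116 + 150} = 40248 + \frac{1}{34} \cdot 257 = 40248 + \frac{257}{34} = \frac{1368689}{34}$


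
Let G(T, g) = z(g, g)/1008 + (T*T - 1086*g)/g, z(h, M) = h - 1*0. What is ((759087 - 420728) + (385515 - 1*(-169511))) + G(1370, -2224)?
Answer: 31225810913/35028 ≈ 8.9145e+5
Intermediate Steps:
z(h, M) = h (z(h, M) = h + 0 = h)
G(T, g) = g/1008 + (T**2 - 1086*g)/g (G(T, g) = g/1008 + (T*T - 1086*g)/g = g*(1/1008) + (T**2 - 1086*g)/g = g/1008 + (T**2 - 1086*g)/g)
((759087 - 420728) + (385515 - 1*(-169511))) + G(1370, -2224) = ((759087 - 420728) + (385515 - 1*(-169511))) + (-1086 + (1/1008)*(-2224) + 1370**2/(-2224)) = (338359 + (385515 + 169511)) + (-1086 - 139/63 + 1876900*(-1/2224)) = (338359 + 555026) + (-1086 - 139/63 - 469225/556) = 893385 - 67678867/35028 = 31225810913/35028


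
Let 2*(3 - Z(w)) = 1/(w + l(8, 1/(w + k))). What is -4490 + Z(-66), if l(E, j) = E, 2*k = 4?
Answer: -520491/116 ≈ -4487.0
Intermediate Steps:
k = 2 (k = (1/2)*4 = 2)
Z(w) = 3 - 1/(2*(8 + w)) (Z(w) = 3 - 1/(2*(w + 8)) = 3 - 1/(2*(8 + w)))
-4490 + Z(-66) = -4490 + (47 + 6*(-66))/(2*(8 - 66)) = -4490 + (1/2)*(47 - 396)/(-58) = -4490 + (1/2)*(-1/58)*(-349) = -4490 + 349/116 = -520491/116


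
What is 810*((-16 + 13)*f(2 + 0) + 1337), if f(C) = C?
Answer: 1078110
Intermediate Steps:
810*((-16 + 13)*f(2 + 0) + 1337) = 810*((-16 + 13)*(2 + 0) + 1337) = 810*(-3*2 + 1337) = 810*(-6 + 1337) = 810*1331 = 1078110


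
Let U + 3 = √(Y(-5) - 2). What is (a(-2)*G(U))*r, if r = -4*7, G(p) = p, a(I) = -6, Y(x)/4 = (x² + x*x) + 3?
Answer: -504 + 168*√210 ≈ 1930.6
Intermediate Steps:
Y(x) = 12 + 8*x² (Y(x) = 4*((x² + x*x) + 3) = 4*((x² + x²) + 3) = 4*(2*x² + 3) = 4*(3 + 2*x²) = 12 + 8*x²)
U = -3 + √210 (U = -3 + √((12 + 8*(-5)²) - 2) = -3 + √((12 + 8*25) - 2) = -3 + √((12 + 200) - 2) = -3 + √(212 - 2) = -3 + √210 ≈ 11.491)
r = -28
(a(-2)*G(U))*r = -6*(-3 + √210)*(-28) = (18 - 6*√210)*(-28) = -504 + 168*√210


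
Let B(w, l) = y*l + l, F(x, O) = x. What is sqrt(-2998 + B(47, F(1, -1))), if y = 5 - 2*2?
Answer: 2*I*sqrt(749) ≈ 54.736*I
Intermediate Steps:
y = 1 (y = 5 - 4 = 1)
B(w, l) = 2*l (B(w, l) = 1*l + l = l + l = 2*l)
sqrt(-2998 + B(47, F(1, -1))) = sqrt(-2998 + 2*1) = sqrt(-2998 + 2) = sqrt(-2996) = 2*I*sqrt(749)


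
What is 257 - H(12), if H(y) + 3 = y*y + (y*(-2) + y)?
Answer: 128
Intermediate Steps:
H(y) = -3 + y² - y (H(y) = -3 + (y*y + (y*(-2) + y)) = -3 + (y² + (-2*y + y)) = -3 + (y² - y) = -3 + y² - y)
257 - H(12) = 257 - (-3 + 12² - 1*12) = 257 - (-3 + 144 - 12) = 257 - 1*129 = 257 - 129 = 128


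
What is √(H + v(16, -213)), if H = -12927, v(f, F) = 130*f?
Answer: I*√10847 ≈ 104.15*I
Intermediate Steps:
√(H + v(16, -213)) = √(-12927 + 130*16) = √(-12927 + 2080) = √(-10847) = I*√10847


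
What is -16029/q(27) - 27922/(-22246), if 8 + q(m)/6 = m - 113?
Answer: 62054857/2091124 ≈ 29.675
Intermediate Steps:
q(m) = -726 + 6*m (q(m) = -48 + 6*(m - 113) = -48 + 6*(-113 + m) = -48 + (-678 + 6*m) = -726 + 6*m)
-16029/q(27) - 27922/(-22246) = -16029/(-726 + 6*27) - 27922/(-22246) = -16029/(-726 + 162) - 27922*(-1/22246) = -16029/(-564) + 13961/11123 = -16029*(-1/564) + 13961/11123 = 5343/188 + 13961/11123 = 62054857/2091124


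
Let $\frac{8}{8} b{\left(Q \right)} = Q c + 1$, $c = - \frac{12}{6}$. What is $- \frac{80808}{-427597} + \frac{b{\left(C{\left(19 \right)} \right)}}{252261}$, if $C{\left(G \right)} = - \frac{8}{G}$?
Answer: $\frac{387324396767}{2049454889523} \approx 0.18899$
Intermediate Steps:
$c = -2$ ($c = \left(-12\right) \frac{1}{6} = -2$)
$b{\left(Q \right)} = 1 - 2 Q$ ($b{\left(Q \right)} = Q \left(-2\right) + 1 = - 2 Q + 1 = 1 - 2 Q$)
$- \frac{80808}{-427597} + \frac{b{\left(C{\left(19 \right)} \right)}}{252261} = - \frac{80808}{-427597} + \frac{1 - 2 \left(- \frac{8}{19}\right)}{252261} = \left(-80808\right) \left(- \frac{1}{427597}\right) + \left(1 - 2 \left(\left(-8\right) \frac{1}{19}\right)\right) \frac{1}{252261} = \frac{80808}{427597} + \left(1 - - \frac{16}{19}\right) \frac{1}{252261} = \frac{80808}{427597} + \left(1 + \frac{16}{19}\right) \frac{1}{252261} = \frac{80808}{427597} + \frac{35}{19} \cdot \frac{1}{252261} = \frac{80808}{427597} + \frac{35}{4792959} = \frac{387324396767}{2049454889523}$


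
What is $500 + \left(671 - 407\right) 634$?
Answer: $167876$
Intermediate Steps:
$500 + \left(671 - 407\right) 634 = 500 + 264 \cdot 634 = 500 + 167376 = 167876$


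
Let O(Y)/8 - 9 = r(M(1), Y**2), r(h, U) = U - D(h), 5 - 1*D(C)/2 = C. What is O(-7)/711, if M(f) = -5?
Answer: 304/711 ≈ 0.42757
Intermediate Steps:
D(C) = 10 - 2*C
r(h, U) = -10 + U + 2*h (r(h, U) = U - (10 - 2*h) = U + (-10 + 2*h) = -10 + U + 2*h)
O(Y) = -88 + 8*Y**2 (O(Y) = 72 + 8*(-10 + Y**2 + 2*(-5)) = 72 + 8*(-10 + Y**2 - 10) = 72 + 8*(-20 + Y**2) = 72 + (-160 + 8*Y**2) = -88 + 8*Y**2)
O(-7)/711 = (-88 + 8*(-7)**2)/711 = (-88 + 8*49)*(1/711) = (-88 + 392)*(1/711) = 304*(1/711) = 304/711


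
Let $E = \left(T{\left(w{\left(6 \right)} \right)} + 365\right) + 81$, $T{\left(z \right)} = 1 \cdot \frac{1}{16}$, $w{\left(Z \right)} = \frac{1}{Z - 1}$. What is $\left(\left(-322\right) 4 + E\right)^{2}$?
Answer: $\frac{181467841}{256} \approx 7.0886 \cdot 10^{5}$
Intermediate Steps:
$w{\left(Z \right)} = \frac{1}{-1 + Z}$
$T{\left(z \right)} = \frac{1}{16}$ ($T{\left(z \right)} = 1 \cdot \frac{1}{16} = \frac{1}{16}$)
$E = \frac{7137}{16}$ ($E = \left(\frac{1}{16} + 365\right) + 81 = \frac{5841}{16} + 81 = \frac{7137}{16} \approx 446.06$)
$\left(\left(-322\right) 4 + E\right)^{2} = \left(\left(-322\right) 4 + \frac{7137}{16}\right)^{2} = \left(-1288 + \frac{7137}{16}\right)^{2} = \left(- \frac{13471}{16}\right)^{2} = \frac{181467841}{256}$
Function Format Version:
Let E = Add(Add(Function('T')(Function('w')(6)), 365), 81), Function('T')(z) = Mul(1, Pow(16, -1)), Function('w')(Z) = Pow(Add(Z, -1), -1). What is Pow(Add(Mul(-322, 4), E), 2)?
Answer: Rational(181467841, 256) ≈ 7.0886e+5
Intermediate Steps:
Function('w')(Z) = Pow(Add(-1, Z), -1)
Function('T')(z) = Rational(1, 16) (Function('T')(z) = Mul(1, Rational(1, 16)) = Rational(1, 16))
E = Rational(7137, 16) (E = Add(Add(Rational(1, 16), 365), 81) = Add(Rational(5841, 16), 81) = Rational(7137, 16) ≈ 446.06)
Pow(Add(Mul(-322, 4), E), 2) = Pow(Add(Mul(-322, 4), Rational(7137, 16)), 2) = Pow(Add(-1288, Rational(7137, 16)), 2) = Pow(Rational(-13471, 16), 2) = Rational(181467841, 256)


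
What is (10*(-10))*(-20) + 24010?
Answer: 26010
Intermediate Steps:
(10*(-10))*(-20) + 24010 = -100*(-20) + 24010 = 2000 + 24010 = 26010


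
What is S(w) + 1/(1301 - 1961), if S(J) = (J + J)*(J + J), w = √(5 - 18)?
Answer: -34321/660 ≈ -52.002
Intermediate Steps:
w = I*√13 (w = √(-13) = I*√13 ≈ 3.6056*I)
S(J) = 4*J² (S(J) = (2*J)*(2*J) = 4*J²)
S(w) + 1/(1301 - 1961) = 4*(I*√13)² + 1/(1301 - 1961) = 4*(-13) + 1/(-660) = -52 - 1/660 = -34321/660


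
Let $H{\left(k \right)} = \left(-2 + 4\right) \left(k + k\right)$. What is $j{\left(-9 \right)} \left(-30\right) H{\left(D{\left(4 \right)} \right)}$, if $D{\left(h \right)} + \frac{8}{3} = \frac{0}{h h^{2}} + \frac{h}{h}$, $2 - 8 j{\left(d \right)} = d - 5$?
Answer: $400$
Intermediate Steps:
$j{\left(d \right)} = \frac{7}{8} - \frac{d}{8}$ ($j{\left(d \right)} = \frac{1}{4} - \frac{d - 5}{8} = \frac{1}{4} - \frac{-5 + d}{8} = \frac{1}{4} - \left(- \frac{5}{8} + \frac{d}{8}\right) = \frac{7}{8} - \frac{d}{8}$)
$D{\left(h \right)} = - \frac{5}{3}$ ($D{\left(h \right)} = - \frac{8}{3} + \left(\frac{0}{h h^{2}} + \frac{h}{h}\right) = - \frac{8}{3} + \left(\frac{0}{h^{3}} + 1\right) = - \frac{8}{3} + \left(0 + 1\right) = - \frac{8}{3} + 1 = - \frac{5}{3}$)
$H{\left(k \right)} = 4 k$ ($H{\left(k \right)} = 2 \cdot 2 k = 4 k$)
$j{\left(-9 \right)} \left(-30\right) H{\left(D{\left(4 \right)} \right)} = \left(\frac{7}{8} - - \frac{9}{8}\right) \left(-30\right) 4 \left(- \frac{5}{3}\right) = \left(\frac{7}{8} + \frac{9}{8}\right) \left(-30\right) \left(- \frac{20}{3}\right) = 2 \left(-30\right) \left(- \frac{20}{3}\right) = \left(-60\right) \left(- \frac{20}{3}\right) = 400$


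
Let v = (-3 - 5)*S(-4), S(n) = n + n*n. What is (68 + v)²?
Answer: 784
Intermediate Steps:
S(n) = n + n²
v = -96 (v = (-3 - 5)*(-4*(1 - 4)) = -(-32)*(-3) = -8*12 = -96)
(68 + v)² = (68 - 96)² = (-28)² = 784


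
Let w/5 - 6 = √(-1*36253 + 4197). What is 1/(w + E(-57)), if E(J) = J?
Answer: -27/802129 - 10*I*√8014/802129 ≈ -3.366e-5 - 0.001116*I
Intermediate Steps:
w = 30 + 10*I*√8014 (w = 30 + 5*√(-1*36253 + 4197) = 30 + 5*√(-36253 + 4197) = 30 + 5*√(-32056) = 30 + 5*(2*I*√8014) = 30 + 10*I*√8014 ≈ 30.0 + 895.21*I)
1/(w + E(-57)) = 1/((30 + 10*I*√8014) - 57) = 1/(-27 + 10*I*√8014)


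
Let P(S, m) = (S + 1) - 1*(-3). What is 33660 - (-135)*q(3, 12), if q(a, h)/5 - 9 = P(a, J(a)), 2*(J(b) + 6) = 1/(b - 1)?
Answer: 44460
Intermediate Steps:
J(b) = -6 + 1/(2*(-1 + b)) (J(b) = -6 + 1/(2*(b - 1)) = -6 + 1/(2*(-1 + b)))
P(S, m) = 4 + S (P(S, m) = (1 + S) + 3 = 4 + S)
q(a, h) = 65 + 5*a (q(a, h) = 45 + 5*(4 + a) = 45 + (20 + 5*a) = 65 + 5*a)
33660 - (-135)*q(3, 12) = 33660 - (-135)*(65 + 5*3) = 33660 - (-135)*(65 + 15) = 33660 - (-135)*80 = 33660 - 1*(-10800) = 33660 + 10800 = 44460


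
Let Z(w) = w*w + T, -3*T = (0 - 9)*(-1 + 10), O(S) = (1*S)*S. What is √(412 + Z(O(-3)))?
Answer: 2*√130 ≈ 22.803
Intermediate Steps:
O(S) = S² (O(S) = S*S = S²)
T = 27 (T = -(0 - 9)*(-1 + 10)/3 = -(-3)*9 = -⅓*(-81) = 27)
Z(w) = 27 + w² (Z(w) = w*w + 27 = w² + 27 = 27 + w²)
√(412 + Z(O(-3))) = √(412 + (27 + ((-3)²)²)) = √(412 + (27 + 9²)) = √(412 + (27 + 81)) = √(412 + 108) = √520 = 2*√130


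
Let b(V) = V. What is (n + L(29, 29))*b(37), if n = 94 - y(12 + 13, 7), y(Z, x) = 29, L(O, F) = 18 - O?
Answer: 1998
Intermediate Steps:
n = 65 (n = 94 - 1*29 = 94 - 29 = 65)
(n + L(29, 29))*b(37) = (65 + (18 - 1*29))*37 = (65 + (18 - 29))*37 = (65 - 11)*37 = 54*37 = 1998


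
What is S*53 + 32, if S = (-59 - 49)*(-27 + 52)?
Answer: -143068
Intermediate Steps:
S = -2700 (S = -108*25 = -2700)
S*53 + 32 = -2700*53 + 32 = -143100 + 32 = -143068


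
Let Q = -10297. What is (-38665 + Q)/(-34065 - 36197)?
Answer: 24481/35131 ≈ 0.69685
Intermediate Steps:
(-38665 + Q)/(-34065 - 36197) = (-38665 - 10297)/(-34065 - 36197) = -48962/(-70262) = -48962*(-1/70262) = 24481/35131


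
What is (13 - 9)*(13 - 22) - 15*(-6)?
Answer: 54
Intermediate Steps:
(13 - 9)*(13 - 22) - 15*(-6) = 4*(-9) + 90 = -36 + 90 = 54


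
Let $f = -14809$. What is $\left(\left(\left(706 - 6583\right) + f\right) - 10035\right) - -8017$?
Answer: $-22704$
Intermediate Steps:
$\left(\left(\left(706 - 6583\right) + f\right) - 10035\right) - -8017 = \left(\left(\left(706 - 6583\right) - 14809\right) - 10035\right) - -8017 = \left(\left(-5877 - 14809\right) - 10035\right) + 8017 = \left(-20686 - 10035\right) + 8017 = -30721 + 8017 = -22704$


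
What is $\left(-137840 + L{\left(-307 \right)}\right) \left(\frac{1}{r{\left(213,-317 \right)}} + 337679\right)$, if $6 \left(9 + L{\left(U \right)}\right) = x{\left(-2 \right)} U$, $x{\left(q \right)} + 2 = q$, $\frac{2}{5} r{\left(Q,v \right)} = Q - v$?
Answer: $- \frac{184756413734708}{3975} \approx -4.648 \cdot 10^{10}$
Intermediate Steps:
$r{\left(Q,v \right)} = - \frac{5 v}{2} + \frac{5 Q}{2}$ ($r{\left(Q,v \right)} = \frac{5 \left(Q - v\right)}{2} = - \frac{5 v}{2} + \frac{5 Q}{2}$)
$x{\left(q \right)} = -2 + q$
$L{\left(U \right)} = -9 - \frac{2 U}{3}$ ($L{\left(U \right)} = -9 + \frac{\left(-2 - 2\right) U}{6} = -9 + \frac{\left(-4\right) U}{6} = -9 - \frac{2 U}{3}$)
$\left(-137840 + L{\left(-307 \right)}\right) \left(\frac{1}{r{\left(213,-317 \right)}} + 337679\right) = \left(-137840 - - \frac{587}{3}\right) \left(\frac{1}{\left(- \frac{5}{2}\right) \left(-317\right) + \frac{5}{2} \cdot 213} + 337679\right) = \left(-137840 + \left(-9 + \frac{614}{3}\right)\right) \left(\frac{1}{\frac{1585}{2} + \frac{1065}{2}} + 337679\right) = \left(-137840 + \frac{587}{3}\right) \left(\frac{1}{1325} + 337679\right) = - \frac{412933 \left(\frac{1}{1325} + 337679\right)}{3} = \left(- \frac{412933}{3}\right) \frac{447424676}{1325} = - \frac{184756413734708}{3975}$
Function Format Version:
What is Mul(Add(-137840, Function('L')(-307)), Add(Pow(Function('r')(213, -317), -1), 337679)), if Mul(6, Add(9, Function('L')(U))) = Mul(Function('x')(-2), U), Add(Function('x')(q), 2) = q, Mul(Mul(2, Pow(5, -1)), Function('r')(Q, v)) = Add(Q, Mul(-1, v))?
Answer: Rational(-184756413734708, 3975) ≈ -4.6480e+10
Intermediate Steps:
Function('r')(Q, v) = Add(Mul(Rational(-5, 2), v), Mul(Rational(5, 2), Q)) (Function('r')(Q, v) = Mul(Rational(5, 2), Add(Q, Mul(-1, v))) = Add(Mul(Rational(-5, 2), v), Mul(Rational(5, 2), Q)))
Function('x')(q) = Add(-2, q)
Function('L')(U) = Add(-9, Mul(Rational(-2, 3), U)) (Function('L')(U) = Add(-9, Mul(Rational(1, 6), Mul(Add(-2, -2), U))) = Add(-9, Mul(Rational(1, 6), Mul(-4, U))) = Add(-9, Mul(Rational(-2, 3), U)))
Mul(Add(-137840, Function('L')(-307)), Add(Pow(Function('r')(213, -317), -1), 337679)) = Mul(Add(-137840, Add(-9, Mul(Rational(-2, 3), -307))), Add(Pow(Add(Mul(Rational(-5, 2), -317), Mul(Rational(5, 2), 213)), -1), 337679)) = Mul(Add(-137840, Add(-9, Rational(614, 3))), Add(Pow(Add(Rational(1585, 2), Rational(1065, 2)), -1), 337679)) = Mul(Add(-137840, Rational(587, 3)), Add(Pow(1325, -1), 337679)) = Mul(Rational(-412933, 3), Add(Rational(1, 1325), 337679)) = Mul(Rational(-412933, 3), Rational(447424676, 1325)) = Rational(-184756413734708, 3975)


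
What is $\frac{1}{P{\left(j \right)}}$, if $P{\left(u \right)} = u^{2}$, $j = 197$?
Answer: $\frac{1}{38809} \approx 2.5767 \cdot 10^{-5}$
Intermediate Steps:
$\frac{1}{P{\left(j \right)}} = \frac{1}{197^{2}} = \frac{1}{38809}$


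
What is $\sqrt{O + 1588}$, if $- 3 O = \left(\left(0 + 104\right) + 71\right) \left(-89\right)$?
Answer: $\frac{43 \sqrt{33}}{3} \approx 82.339$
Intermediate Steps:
$O = \frac{15575}{3}$ ($O = - \frac{\left(\left(0 + 104\right) + 71\right) \left(-89\right)}{3} = - \frac{\left(104 + 71\right) \left(-89\right)}{3} = - \frac{175 \left(-89\right)}{3} = \left(- \frac{1}{3}\right) \left(-15575\right) = \frac{15575}{3} \approx 5191.7$)
$\sqrt{O + 1588} = \sqrt{\frac{15575}{3} + 1588} = \sqrt{\frac{20339}{3}} = \frac{43 \sqrt{33}}{3}$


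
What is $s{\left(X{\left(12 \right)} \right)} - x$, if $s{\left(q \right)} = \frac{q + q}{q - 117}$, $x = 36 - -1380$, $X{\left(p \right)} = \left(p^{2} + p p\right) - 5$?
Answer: $- \frac{117245}{83} \approx -1412.6$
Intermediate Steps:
$X{\left(p \right)} = -5 + 2 p^{2}$ ($X{\left(p \right)} = \left(p^{2} + p^{2}\right) - 5 = 2 p^{2} - 5 = -5 + 2 p^{2}$)
$x = 1416$ ($x = 36 + 1380 = 1416$)
$s{\left(q \right)} = \frac{2 q}{-117 + q}$
$s{\left(X{\left(12 \right)} \right)} - x = \frac{2 \left(-5 + 2 \cdot 12^{2}\right)}{-117 - \left(5 - 2 \cdot 12^{2}\right)} - 1416 = \frac{2 \left(-5 + 2 \cdot 144\right)}{-117 + \left(-5 + 2 \cdot 144\right)} - 1416 = \frac{2 \left(-5 + 288\right)}{-117 + \left(-5 + 288\right)} - 1416 = 2 \cdot 283 \frac{1}{-117 + 283} - 1416 = 2 \cdot 283 \cdot \frac{1}{166} - 1416 = \frac{283}{83} - 1416 = - \frac{117245}{83}$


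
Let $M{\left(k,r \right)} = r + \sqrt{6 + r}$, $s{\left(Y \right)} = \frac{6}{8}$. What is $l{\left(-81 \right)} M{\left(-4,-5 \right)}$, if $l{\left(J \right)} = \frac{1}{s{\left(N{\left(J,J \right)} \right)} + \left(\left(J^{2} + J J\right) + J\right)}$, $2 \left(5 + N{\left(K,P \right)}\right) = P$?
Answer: $- \frac{16}{52167} \approx -0.00030671$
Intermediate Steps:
$N{\left(K,P \right)} = -5 + \frac{P}{2}$
$s{\left(Y \right)} = \frac{3}{4}$ ($s{\left(Y \right)} = 6 \cdot \frac{1}{8} = \frac{3}{4}$)
$l{\left(J \right)} = \frac{1}{\frac{3}{4} + J + 2 J^{2}}$ ($l{\left(J \right)} = \frac{1}{\frac{3}{4} + \left(\left(J^{2} + J J\right) + J\right)} = \frac{1}{\frac{3}{4} + \left(\left(J^{2} + J^{2}\right) + J\right)} = \frac{1}{\frac{3}{4} + \left(2 J^{2} + J\right)} = \frac{1}{\frac{3}{4} + \left(J + 2 J^{2}\right)} = \frac{1}{\frac{3}{4} + J + 2 J^{2}}$)
$l{\left(-81 \right)} M{\left(-4,-5 \right)} = \frac{4}{3 + 4 \left(-81\right) + 8 \left(-81\right)^{2}} \left(-5 + \sqrt{6 - 5}\right) = \frac{4}{3 - 324 + 8 \cdot 6561} \left(-5 + \sqrt{1}\right) = \frac{4}{3 - 324 + 52488} \left(-5 + 1\right) = \frac{4}{52167} \left(-4\right) = - \frac{16}{52167}$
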